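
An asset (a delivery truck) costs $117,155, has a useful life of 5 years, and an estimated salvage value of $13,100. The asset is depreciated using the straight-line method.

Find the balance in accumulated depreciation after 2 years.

Depreciable base = $117,155 − $13,100 = $104,055.
Annual expense = $104,055 / 5 = $20,811.
End of year 1: book value $96,344.
End of year 2: book value $75,533.
Accumulated through year 2 = $117,155 − $75,533 = $41,622.

$41,622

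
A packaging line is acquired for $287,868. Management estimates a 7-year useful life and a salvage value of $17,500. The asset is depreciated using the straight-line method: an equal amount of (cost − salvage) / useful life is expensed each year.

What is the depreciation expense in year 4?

$38,624

Depreciable base = $287,868 − $17,500 = $270,368.
Annual expense = $270,368 / 7 = $38,624.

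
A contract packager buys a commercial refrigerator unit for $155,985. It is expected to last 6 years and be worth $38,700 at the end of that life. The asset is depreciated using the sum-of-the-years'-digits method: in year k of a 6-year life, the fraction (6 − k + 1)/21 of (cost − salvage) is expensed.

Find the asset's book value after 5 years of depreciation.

$44,285

Depreciable base = $155,985 − $38,700 = $117,285.
Sum of the years' digits = 6+5+4+3+2+1 = 21.
Year 1: $117,285 × 6/21 = $33,510. Book value $122,475.
Year 2: $117,285 × 5/21 = $27,925. Book value $94,550.
Year 3: $117,285 × 4/21 = $22,340. Book value $72,210.
Year 4: $117,285 × 3/21 = $16,755. Book value $55,455.
Year 5: $117,285 × 2/21 = $11,170. Book value $44,285.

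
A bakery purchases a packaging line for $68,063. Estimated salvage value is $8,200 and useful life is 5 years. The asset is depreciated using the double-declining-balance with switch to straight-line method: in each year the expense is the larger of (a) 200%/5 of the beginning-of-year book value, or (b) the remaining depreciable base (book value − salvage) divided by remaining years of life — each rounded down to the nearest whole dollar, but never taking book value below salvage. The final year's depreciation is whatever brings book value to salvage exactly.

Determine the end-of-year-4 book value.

Depreciable base = $68,063 − $8,200 = $59,863.
Year 1: DB = ⌊$68,063 × 200%/5⌋ = $27,225; SL = ⌊$59,863/5⌋ = $11,972 → take DB $27,225. Book value $40,838.
Year 2: DB = ⌊$40,838 × 200%/5⌋ = $16,335; SL = ⌊$32,638/4⌋ = $8,159 → take DB $16,335. Book value $24,503.
Year 3: DB = ⌊$24,503 × 200%/5⌋ = $9,801; SL = ⌊$16,303/3⌋ = $5,434 → take DB $9,801. Book value $14,702.
Year 4: DB = ⌊$14,702 × 200%/5⌋ = $5,880; SL = ⌊$6,502/2⌋ = $3,251 → take DB $5,880. Book value $8,822.

$8,822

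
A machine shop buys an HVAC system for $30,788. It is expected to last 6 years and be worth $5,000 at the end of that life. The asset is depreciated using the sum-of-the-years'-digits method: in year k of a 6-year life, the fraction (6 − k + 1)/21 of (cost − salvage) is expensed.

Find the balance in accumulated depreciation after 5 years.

Depreciable base = $30,788 − $5,000 = $25,788.
Sum of the years' digits = 6+5+4+3+2+1 = 21.
Year 1: $25,788 × 6/21 = $7,368. Book value $23,420.
Year 2: $25,788 × 5/21 = $6,140. Book value $17,280.
Year 3: $25,788 × 4/21 = $4,912. Book value $12,368.
Year 4: $25,788 × 3/21 = $3,684. Book value $8,684.
Year 5: $25,788 × 2/21 = $2,456. Book value $6,228.
Accumulated through year 5 = $30,788 − $6,228 = $24,560.

$24,560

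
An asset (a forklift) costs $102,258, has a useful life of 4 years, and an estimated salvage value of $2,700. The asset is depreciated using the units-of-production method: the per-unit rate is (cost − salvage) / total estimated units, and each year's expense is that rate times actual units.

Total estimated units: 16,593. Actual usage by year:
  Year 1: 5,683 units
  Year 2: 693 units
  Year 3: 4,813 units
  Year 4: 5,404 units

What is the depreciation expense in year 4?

Depreciable base = $102,258 − $2,700 = $99,558.
Rate = $99,558 / 16,593 units = $6 per unit.
Year 1: 5,683 × $6 = $34,098. Book value $68,160.
Year 2: 693 × $6 = $4,158. Book value $64,002.
Year 3: 4,813 × $6 = $28,878. Book value $35,124.
Year 4: 5,404 × $6 = $32,424. Book value $2,700.

$32,424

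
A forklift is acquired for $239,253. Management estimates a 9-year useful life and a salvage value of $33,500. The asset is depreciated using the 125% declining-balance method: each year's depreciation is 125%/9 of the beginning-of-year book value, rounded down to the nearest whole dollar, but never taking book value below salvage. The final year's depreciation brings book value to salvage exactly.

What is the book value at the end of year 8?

$72,334

Depreciable base = $239,253 − $33,500 = $205,753.
Year 1: ⌊$239,253 × 125%/9⌋ = $33,229. Book value $206,024.
Year 2: ⌊$206,024 × 125%/9⌋ = $28,614. Book value $177,410.
Year 3: ⌊$177,410 × 125%/9⌋ = $24,640. Book value $152,770.
Year 4: ⌊$152,770 × 125%/9⌋ = $21,218. Book value $131,552.
Year 5: ⌊$131,552 × 125%/9⌋ = $18,271. Book value $113,281.
Year 6: ⌊$113,281 × 125%/9⌋ = $15,733. Book value $97,548.
Year 7: ⌊$97,548 × 125%/9⌋ = $13,548. Book value $84,000.
Year 8: ⌊$84,000 × 125%/9⌋ = $11,666. Book value $72,334.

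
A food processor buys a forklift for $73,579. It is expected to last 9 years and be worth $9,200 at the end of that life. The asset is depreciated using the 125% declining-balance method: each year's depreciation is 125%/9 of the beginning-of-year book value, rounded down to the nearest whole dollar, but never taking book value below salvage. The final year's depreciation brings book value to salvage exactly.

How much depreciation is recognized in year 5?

Depreciable base = $73,579 − $9,200 = $64,379.
Year 1: ⌊$73,579 × 125%/9⌋ = $10,219. Book value $63,360.
Year 2: ⌊$63,360 × 125%/9⌋ = $8,800. Book value $54,560.
Year 3: ⌊$54,560 × 125%/9⌋ = $7,577. Book value $46,983.
Year 4: ⌊$46,983 × 125%/9⌋ = $6,525. Book value $40,458.
Year 5: ⌊$40,458 × 125%/9⌋ = $5,619. Book value $34,839.

$5,619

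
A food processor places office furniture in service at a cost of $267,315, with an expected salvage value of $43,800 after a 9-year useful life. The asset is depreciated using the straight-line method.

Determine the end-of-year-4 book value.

$167,975

Depreciable base = $267,315 − $43,800 = $223,515.
Annual expense = $223,515 / 9 = $24,835.
End of year 1: book value $242,480.
End of year 2: book value $217,645.
End of year 3: book value $192,810.
End of year 4: book value $167,975.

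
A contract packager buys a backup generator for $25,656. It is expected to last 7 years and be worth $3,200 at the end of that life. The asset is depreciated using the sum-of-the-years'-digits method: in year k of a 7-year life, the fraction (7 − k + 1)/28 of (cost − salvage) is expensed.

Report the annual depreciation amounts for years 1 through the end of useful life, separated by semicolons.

Depreciable base = $25,656 − $3,200 = $22,456.
Sum of the years' digits = 7+6+5+4+3+2+1 = 28.
Year 1: $22,456 × 7/28 = $5,614. Book value $20,042.
Year 2: $22,456 × 6/28 = $4,812. Book value $15,230.
Year 3: $22,456 × 5/28 = $4,010. Book value $11,220.
Year 4: $22,456 × 4/28 = $3,208. Book value $8,012.
Year 5: $22,456 × 3/28 = $2,406. Book value $5,606.
Year 6: $22,456 × 2/28 = $1,604. Book value $4,002.
Year 7: $22,456 × 1/28 = $802. Book value $3,200.

$5,614; $4,812; $4,010; $3,208; $2,406; $1,604; $802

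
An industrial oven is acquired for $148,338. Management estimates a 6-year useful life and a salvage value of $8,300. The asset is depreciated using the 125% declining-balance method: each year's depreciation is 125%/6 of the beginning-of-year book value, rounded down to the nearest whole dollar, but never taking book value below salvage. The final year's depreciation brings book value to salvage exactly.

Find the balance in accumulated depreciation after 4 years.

Depreciable base = $148,338 − $8,300 = $140,038.
Year 1: ⌊$148,338 × 125%/6⌋ = $30,903. Book value $117,435.
Year 2: ⌊$117,435 × 125%/6⌋ = $24,465. Book value $92,970.
Year 3: ⌊$92,970 × 125%/6⌋ = $19,368. Book value $73,602.
Year 4: ⌊$73,602 × 125%/6⌋ = $15,333. Book value $58,269.
Accumulated through year 4 = $148,338 − $58,269 = $90,069.

$90,069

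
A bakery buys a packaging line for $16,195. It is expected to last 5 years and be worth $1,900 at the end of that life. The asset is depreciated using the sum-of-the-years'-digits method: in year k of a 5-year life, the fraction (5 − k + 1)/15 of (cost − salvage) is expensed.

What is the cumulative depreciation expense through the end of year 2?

Depreciable base = $16,195 − $1,900 = $14,295.
Sum of the years' digits = 5+4+3+2+1 = 15.
Year 1: $14,295 × 5/15 = $4,765. Book value $11,430.
Year 2: $14,295 × 4/15 = $3,812. Book value $7,618.
Accumulated through year 2 = $16,195 − $7,618 = $8,577.

$8,577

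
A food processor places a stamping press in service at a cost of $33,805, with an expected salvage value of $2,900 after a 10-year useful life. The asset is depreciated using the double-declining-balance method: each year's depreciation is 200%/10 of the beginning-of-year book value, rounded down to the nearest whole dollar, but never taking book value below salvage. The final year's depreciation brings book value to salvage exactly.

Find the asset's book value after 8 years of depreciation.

$5,674

Depreciable base = $33,805 − $2,900 = $30,905.
Year 1: ⌊$33,805 × 200%/10⌋ = $6,761. Book value $27,044.
Year 2: ⌊$27,044 × 200%/10⌋ = $5,408. Book value $21,636.
Year 3: ⌊$21,636 × 200%/10⌋ = $4,327. Book value $17,309.
Year 4: ⌊$17,309 × 200%/10⌋ = $3,461. Book value $13,848.
Year 5: ⌊$13,848 × 200%/10⌋ = $2,769. Book value $11,079.
Year 6: ⌊$11,079 × 200%/10⌋ = $2,215. Book value $8,864.
Year 7: ⌊$8,864 × 200%/10⌋ = $1,772. Book value $7,092.
Year 8: ⌊$7,092 × 200%/10⌋ = $1,418. Book value $5,674.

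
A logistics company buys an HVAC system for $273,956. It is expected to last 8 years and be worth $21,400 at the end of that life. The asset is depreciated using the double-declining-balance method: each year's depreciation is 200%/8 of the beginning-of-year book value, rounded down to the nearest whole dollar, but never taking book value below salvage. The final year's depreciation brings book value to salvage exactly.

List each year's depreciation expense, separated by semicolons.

$68,489; $51,366; $38,525; $28,894; $21,670; $16,253; $12,189; $15,170

Depreciable base = $273,956 − $21,400 = $252,556.
Year 1: ⌊$273,956 × 200%/8⌋ = $68,489. Book value $205,467.
Year 2: ⌊$205,467 × 200%/8⌋ = $51,366. Book value $154,101.
Year 3: ⌊$154,101 × 200%/8⌋ = $38,525. Book value $115,576.
Year 4: ⌊$115,576 × 200%/8⌋ = $28,894. Book value $86,682.
Year 5: ⌊$86,682 × 200%/8⌋ = $21,670. Book value $65,012.
Year 6: ⌊$65,012 × 200%/8⌋ = $16,253. Book value $48,759.
Year 7: ⌊$48,759 × 200%/8⌋ = $12,189. Book value $36,570.
Year 8 (final): $36,570 − $21,400 = $15,170. Book value $21,400.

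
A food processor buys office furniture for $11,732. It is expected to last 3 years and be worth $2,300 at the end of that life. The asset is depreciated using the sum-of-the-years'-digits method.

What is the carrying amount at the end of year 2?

Depreciable base = $11,732 − $2,300 = $9,432.
Sum of the years' digits = 3+2+1 = 6.
Year 1: $9,432 × 3/6 = $4,716. Book value $7,016.
Year 2: $9,432 × 2/6 = $3,144. Book value $3,872.

$3,872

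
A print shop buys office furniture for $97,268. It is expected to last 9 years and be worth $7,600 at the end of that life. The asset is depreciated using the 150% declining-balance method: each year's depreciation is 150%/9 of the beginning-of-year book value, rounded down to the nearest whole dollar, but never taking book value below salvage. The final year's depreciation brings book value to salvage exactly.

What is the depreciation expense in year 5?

$7,818

Depreciable base = $97,268 − $7,600 = $89,668.
Year 1: ⌊$97,268 × 150%/9⌋ = $16,211. Book value $81,057.
Year 2: ⌊$81,057 × 150%/9⌋ = $13,509. Book value $67,548.
Year 3: ⌊$67,548 × 150%/9⌋ = $11,258. Book value $56,290.
Year 4: ⌊$56,290 × 150%/9⌋ = $9,381. Book value $46,909.
Year 5: ⌊$46,909 × 150%/9⌋ = $7,818. Book value $39,091.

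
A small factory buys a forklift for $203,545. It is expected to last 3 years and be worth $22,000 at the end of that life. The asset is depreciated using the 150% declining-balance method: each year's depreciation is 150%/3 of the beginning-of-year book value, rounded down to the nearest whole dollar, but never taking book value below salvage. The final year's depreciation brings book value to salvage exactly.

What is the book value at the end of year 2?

$50,887

Depreciable base = $203,545 − $22,000 = $181,545.
Year 1: ⌊$203,545 × 150%/3⌋ = $101,772. Book value $101,773.
Year 2: ⌊$101,773 × 150%/3⌋ = $50,886. Book value $50,887.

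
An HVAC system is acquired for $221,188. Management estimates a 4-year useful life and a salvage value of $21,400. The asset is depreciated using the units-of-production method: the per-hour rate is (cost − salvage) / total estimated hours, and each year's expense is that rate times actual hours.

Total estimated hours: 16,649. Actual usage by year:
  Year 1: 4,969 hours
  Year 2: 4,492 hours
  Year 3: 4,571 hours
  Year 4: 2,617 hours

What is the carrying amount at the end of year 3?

Depreciable base = $221,188 − $21,400 = $199,788.
Rate = $199,788 / 16,649 hours = $12 per hour.
Year 1: 4,969 × $12 = $59,628. Book value $161,560.
Year 2: 4,492 × $12 = $53,904. Book value $107,656.
Year 3: 4,571 × $12 = $54,852. Book value $52,804.

$52,804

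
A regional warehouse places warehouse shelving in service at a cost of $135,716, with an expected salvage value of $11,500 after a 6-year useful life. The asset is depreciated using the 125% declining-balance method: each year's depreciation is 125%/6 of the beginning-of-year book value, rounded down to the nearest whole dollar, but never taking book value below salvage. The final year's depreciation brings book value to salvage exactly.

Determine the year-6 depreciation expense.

$30,705

Depreciable base = $135,716 − $11,500 = $124,216.
Year 1: ⌊$135,716 × 125%/6⌋ = $28,274. Book value $107,442.
Year 2: ⌊$107,442 × 125%/6⌋ = $22,383. Book value $85,059.
Year 3: ⌊$85,059 × 125%/6⌋ = $17,720. Book value $67,339.
Year 4: ⌊$67,339 × 125%/6⌋ = $14,028. Book value $53,311.
Year 5: ⌊$53,311 × 125%/6⌋ = $11,106. Book value $42,205.
Year 6 (final): $42,205 − $11,500 = $30,705. Book value $11,500.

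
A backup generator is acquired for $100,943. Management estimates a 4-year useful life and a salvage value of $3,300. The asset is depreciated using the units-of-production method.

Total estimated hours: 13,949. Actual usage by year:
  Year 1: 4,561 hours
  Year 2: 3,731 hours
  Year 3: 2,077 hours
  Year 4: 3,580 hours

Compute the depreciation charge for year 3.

Depreciable base = $100,943 − $3,300 = $97,643.
Rate = $97,643 / 13,949 hours = $7 per hour.
Year 1: 4,561 × $7 = $31,927. Book value $69,016.
Year 2: 3,731 × $7 = $26,117. Book value $42,899.
Year 3: 2,077 × $7 = $14,539. Book value $28,360.

$14,539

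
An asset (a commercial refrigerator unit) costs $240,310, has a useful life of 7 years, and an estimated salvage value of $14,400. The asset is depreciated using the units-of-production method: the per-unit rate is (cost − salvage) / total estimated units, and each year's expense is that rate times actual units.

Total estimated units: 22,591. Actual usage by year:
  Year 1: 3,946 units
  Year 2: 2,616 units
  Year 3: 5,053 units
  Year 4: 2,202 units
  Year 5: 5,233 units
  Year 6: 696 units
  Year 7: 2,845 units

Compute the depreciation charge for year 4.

Depreciable base = $240,310 − $14,400 = $225,910.
Rate = $225,910 / 22,591 units = $10 per unit.
Year 1: 3,946 × $10 = $39,460. Book value $200,850.
Year 2: 2,616 × $10 = $26,160. Book value $174,690.
Year 3: 5,053 × $10 = $50,530. Book value $124,160.
Year 4: 2,202 × $10 = $22,020. Book value $102,140.

$22,020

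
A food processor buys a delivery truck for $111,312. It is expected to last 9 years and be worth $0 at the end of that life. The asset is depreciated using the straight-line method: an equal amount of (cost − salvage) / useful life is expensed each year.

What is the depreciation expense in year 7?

Depreciable base = $111,312 − $0 = $111,312.
Annual expense = $111,312 / 9 = $12,368.

$12,368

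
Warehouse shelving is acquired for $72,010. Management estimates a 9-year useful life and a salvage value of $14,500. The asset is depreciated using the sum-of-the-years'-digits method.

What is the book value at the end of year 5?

$27,280

Depreciable base = $72,010 − $14,500 = $57,510.
Sum of the years' digits = 9+8+7+6+5+4+3+2+1 = 45.
Year 1: $57,510 × 9/45 = $11,502. Book value $60,508.
Year 2: $57,510 × 8/45 = $10,224. Book value $50,284.
Year 3: $57,510 × 7/45 = $8,946. Book value $41,338.
Year 4: $57,510 × 6/45 = $7,668. Book value $33,670.
Year 5: $57,510 × 5/45 = $6,390. Book value $27,280.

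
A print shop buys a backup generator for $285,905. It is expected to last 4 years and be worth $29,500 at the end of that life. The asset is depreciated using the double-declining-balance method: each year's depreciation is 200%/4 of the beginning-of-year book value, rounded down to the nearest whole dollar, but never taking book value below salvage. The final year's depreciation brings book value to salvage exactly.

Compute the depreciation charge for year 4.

$6,239

Depreciable base = $285,905 − $29,500 = $256,405.
Year 1: ⌊$285,905 × 200%/4⌋ = $142,952. Book value $142,953.
Year 2: ⌊$142,953 × 200%/4⌋ = $71,476. Book value $71,477.
Year 3: ⌊$71,477 × 200%/4⌋ = $35,738. Book value $35,739.
Year 4 (final): $35,739 − $29,500 = $6,239. Book value $29,500.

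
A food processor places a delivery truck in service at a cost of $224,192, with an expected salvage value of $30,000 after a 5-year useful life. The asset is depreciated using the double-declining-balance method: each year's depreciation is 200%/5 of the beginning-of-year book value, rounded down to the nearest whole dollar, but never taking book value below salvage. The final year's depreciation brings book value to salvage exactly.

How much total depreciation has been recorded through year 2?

Depreciable base = $224,192 − $30,000 = $194,192.
Year 1: ⌊$224,192 × 200%/5⌋ = $89,676. Book value $134,516.
Year 2: ⌊$134,516 × 200%/5⌋ = $53,806. Book value $80,710.
Accumulated through year 2 = $224,192 − $80,710 = $143,482.

$143,482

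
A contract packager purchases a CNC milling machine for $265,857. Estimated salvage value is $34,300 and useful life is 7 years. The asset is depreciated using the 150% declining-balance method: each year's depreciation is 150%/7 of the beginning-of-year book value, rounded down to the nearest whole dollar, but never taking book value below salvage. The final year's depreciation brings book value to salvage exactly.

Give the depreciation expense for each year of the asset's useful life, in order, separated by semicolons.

$56,969; $44,761; $35,170; $27,633; $21,712; $17,059; $28,253

Depreciable base = $265,857 − $34,300 = $231,557.
Year 1: ⌊$265,857 × 150%/7⌋ = $56,969. Book value $208,888.
Year 2: ⌊$208,888 × 150%/7⌋ = $44,761. Book value $164,127.
Year 3: ⌊$164,127 × 150%/7⌋ = $35,170. Book value $128,957.
Year 4: ⌊$128,957 × 150%/7⌋ = $27,633. Book value $101,324.
Year 5: ⌊$101,324 × 150%/7⌋ = $21,712. Book value $79,612.
Year 6: ⌊$79,612 × 150%/7⌋ = $17,059. Book value $62,553.
Year 7 (final): $62,553 − $34,300 = $28,253. Book value $34,300.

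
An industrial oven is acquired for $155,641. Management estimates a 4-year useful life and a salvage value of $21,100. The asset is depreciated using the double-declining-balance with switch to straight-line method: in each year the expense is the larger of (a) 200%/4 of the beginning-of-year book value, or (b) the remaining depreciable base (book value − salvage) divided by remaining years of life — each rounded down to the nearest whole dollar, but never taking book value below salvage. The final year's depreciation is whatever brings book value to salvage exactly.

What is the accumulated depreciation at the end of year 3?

Depreciable base = $155,641 − $21,100 = $134,541.
Year 1: DB = ⌊$155,641 × 200%/4⌋ = $77,820; SL = ⌊$134,541/4⌋ = $33,635 → take DB $77,820. Book value $77,821.
Year 2: DB = ⌊$77,821 × 200%/4⌋ = $38,910; SL = ⌊$56,721/3⌋ = $18,907 → take DB $38,910. Book value $38,911.
Year 3: DB = ⌊$38,911 × 200%/4⌋ = $19,455; SL = ⌊$17,811/2⌋ = $8,905 → take DB $19,455, capped at $17,811. Book value $21,100.
Accumulated through year 3 = $155,641 − $21,100 = $134,541.

$134,541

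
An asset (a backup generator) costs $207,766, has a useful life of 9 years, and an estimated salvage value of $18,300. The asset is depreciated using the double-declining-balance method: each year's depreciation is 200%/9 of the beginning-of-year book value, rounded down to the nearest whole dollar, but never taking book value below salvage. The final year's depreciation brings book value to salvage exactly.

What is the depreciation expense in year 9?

Depreciable base = $207,766 − $18,300 = $189,466.
Year 1: ⌊$207,766 × 200%/9⌋ = $46,170. Book value $161,596.
Year 2: ⌊$161,596 × 200%/9⌋ = $35,910. Book value $125,686.
Year 3: ⌊$125,686 × 200%/9⌋ = $27,930. Book value $97,756.
Year 4: ⌊$97,756 × 200%/9⌋ = $21,723. Book value $76,033.
Year 5: ⌊$76,033 × 200%/9⌋ = $16,896. Book value $59,137.
Year 6: ⌊$59,137 × 200%/9⌋ = $13,141. Book value $45,996.
Year 7: ⌊$45,996 × 200%/9⌋ = $10,221. Book value $35,775.
Year 8: ⌊$35,775 × 200%/9⌋ = $7,950. Book value $27,825.
Year 9 (final): $27,825 − $18,300 = $9,525. Book value $18,300.

$9,525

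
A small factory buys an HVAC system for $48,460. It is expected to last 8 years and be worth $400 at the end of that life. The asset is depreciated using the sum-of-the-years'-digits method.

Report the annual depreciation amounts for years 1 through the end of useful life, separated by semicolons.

$10,680; $9,345; $8,010; $6,675; $5,340; $4,005; $2,670; $1,335

Depreciable base = $48,460 − $400 = $48,060.
Sum of the years' digits = 8+7+6+5+4+3+2+1 = 36.
Year 1: $48,060 × 8/36 = $10,680. Book value $37,780.
Year 2: $48,060 × 7/36 = $9,345. Book value $28,435.
Year 3: $48,060 × 6/36 = $8,010. Book value $20,425.
Year 4: $48,060 × 5/36 = $6,675. Book value $13,750.
Year 5: $48,060 × 4/36 = $5,340. Book value $8,410.
Year 6: $48,060 × 3/36 = $4,005. Book value $4,405.
Year 7: $48,060 × 2/36 = $2,670. Book value $1,735.
Year 8: $48,060 × 1/36 = $1,335. Book value $400.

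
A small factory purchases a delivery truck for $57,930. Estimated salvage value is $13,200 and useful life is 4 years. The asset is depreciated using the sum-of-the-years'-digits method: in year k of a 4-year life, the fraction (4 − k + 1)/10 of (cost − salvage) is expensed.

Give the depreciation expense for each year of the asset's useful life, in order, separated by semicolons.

$17,892; $13,419; $8,946; $4,473

Depreciable base = $57,930 − $13,200 = $44,730.
Sum of the years' digits = 4+3+2+1 = 10.
Year 1: $44,730 × 4/10 = $17,892. Book value $40,038.
Year 2: $44,730 × 3/10 = $13,419. Book value $26,619.
Year 3: $44,730 × 2/10 = $8,946. Book value $17,673.
Year 4: $44,730 × 1/10 = $4,473. Book value $13,200.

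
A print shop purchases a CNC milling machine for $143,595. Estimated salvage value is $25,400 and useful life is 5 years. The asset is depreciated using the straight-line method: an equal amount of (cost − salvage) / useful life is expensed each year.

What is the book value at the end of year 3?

Depreciable base = $143,595 − $25,400 = $118,195.
Annual expense = $118,195 / 5 = $23,639.
End of year 1: book value $119,956.
End of year 2: book value $96,317.
End of year 3: book value $72,678.

$72,678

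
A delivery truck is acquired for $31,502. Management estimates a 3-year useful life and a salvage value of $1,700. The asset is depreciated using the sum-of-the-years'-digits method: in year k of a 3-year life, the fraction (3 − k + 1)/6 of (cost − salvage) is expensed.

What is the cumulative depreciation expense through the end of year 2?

Depreciable base = $31,502 − $1,700 = $29,802.
Sum of the years' digits = 3+2+1 = 6.
Year 1: $29,802 × 3/6 = $14,901. Book value $16,601.
Year 2: $29,802 × 2/6 = $9,934. Book value $6,667.
Accumulated through year 2 = $31,502 − $6,667 = $24,835.

$24,835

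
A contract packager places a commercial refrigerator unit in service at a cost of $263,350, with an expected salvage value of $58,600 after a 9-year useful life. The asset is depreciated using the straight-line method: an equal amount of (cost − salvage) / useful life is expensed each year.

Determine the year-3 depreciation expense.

Depreciable base = $263,350 − $58,600 = $204,750.
Annual expense = $204,750 / 9 = $22,750.

$22,750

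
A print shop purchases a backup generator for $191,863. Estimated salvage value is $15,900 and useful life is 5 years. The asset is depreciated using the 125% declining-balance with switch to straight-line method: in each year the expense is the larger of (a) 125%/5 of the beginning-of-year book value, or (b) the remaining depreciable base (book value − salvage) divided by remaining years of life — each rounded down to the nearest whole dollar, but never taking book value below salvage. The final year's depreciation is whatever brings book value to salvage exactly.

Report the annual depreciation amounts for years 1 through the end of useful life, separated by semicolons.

Depreciable base = $191,863 − $15,900 = $175,963.
Year 1: DB = ⌊$191,863 × 125%/5⌋ = $47,965; SL = ⌊$175,963/5⌋ = $35,192 → take DB $47,965. Book value $143,898.
Year 2: DB = ⌊$143,898 × 125%/5⌋ = $35,974; SL = ⌊$127,998/4⌋ = $31,999 → take DB $35,974. Book value $107,924.
Year 3: DB = ⌊$107,924 × 125%/5⌋ = $26,981; SL = ⌊$92,024/3⌋ = $30,674 → take SL $30,674. Book value $77,250.
Year 4: DB = ⌊$77,250 × 125%/5⌋ = $19,312; SL = ⌊$61,350/2⌋ = $30,675 → take SL $30,675. Book value $46,575.
Year 5 (final): $46,575 − $15,900 = $30,675. Book value $15,900.

$47,965; $35,974; $30,674; $30,675; $30,675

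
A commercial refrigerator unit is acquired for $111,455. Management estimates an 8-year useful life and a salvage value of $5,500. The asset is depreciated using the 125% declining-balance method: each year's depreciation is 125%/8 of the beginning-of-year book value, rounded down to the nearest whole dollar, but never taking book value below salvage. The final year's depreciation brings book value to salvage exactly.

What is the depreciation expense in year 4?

$10,460

Depreciable base = $111,455 − $5,500 = $105,955.
Year 1: ⌊$111,455 × 125%/8⌋ = $17,414. Book value $94,041.
Year 2: ⌊$94,041 × 125%/8⌋ = $14,693. Book value $79,348.
Year 3: ⌊$79,348 × 125%/8⌋ = $12,398. Book value $66,950.
Year 4: ⌊$66,950 × 125%/8⌋ = $10,460. Book value $56,490.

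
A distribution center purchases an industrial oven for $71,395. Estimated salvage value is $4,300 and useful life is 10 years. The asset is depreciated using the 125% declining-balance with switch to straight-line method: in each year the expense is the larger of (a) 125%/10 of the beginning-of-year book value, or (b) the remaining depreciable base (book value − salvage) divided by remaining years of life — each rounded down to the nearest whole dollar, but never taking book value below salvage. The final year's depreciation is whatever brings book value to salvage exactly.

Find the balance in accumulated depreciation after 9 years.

$60,876

Depreciable base = $71,395 − $4,300 = $67,095.
Year 1: DB = ⌊$71,395 × 125%/10⌋ = $8,924; SL = ⌊$67,095/10⌋ = $6,709 → take DB $8,924. Book value $62,471.
Year 2: DB = ⌊$62,471 × 125%/10⌋ = $7,808; SL = ⌊$58,171/9⌋ = $6,463 → take DB $7,808. Book value $54,663.
Year 3: DB = ⌊$54,663 × 125%/10⌋ = $6,832; SL = ⌊$50,363/8⌋ = $6,295 → take DB $6,832. Book value $47,831.
Year 4: DB = ⌊$47,831 × 125%/10⌋ = $5,978; SL = ⌊$43,531/7⌋ = $6,218 → take SL $6,218. Book value $41,613.
Year 5: DB = ⌊$41,613 × 125%/10⌋ = $5,201; SL = ⌊$37,313/6⌋ = $6,218 → take SL $6,218. Book value $35,395.
Year 6: DB = ⌊$35,395 × 125%/10⌋ = $4,424; SL = ⌊$31,095/5⌋ = $6,219 → take SL $6,219. Book value $29,176.
Year 7: DB = ⌊$29,176 × 125%/10⌋ = $3,647; SL = ⌊$24,876/4⌋ = $6,219 → take SL $6,219. Book value $22,957.
Year 8: DB = ⌊$22,957 × 125%/10⌋ = $2,869; SL = ⌊$18,657/3⌋ = $6,219 → take SL $6,219. Book value $16,738.
Year 9: DB = ⌊$16,738 × 125%/10⌋ = $2,092; SL = ⌊$12,438/2⌋ = $6,219 → take SL $6,219. Book value $10,519.
Accumulated through year 9 = $71,395 − $10,519 = $60,876.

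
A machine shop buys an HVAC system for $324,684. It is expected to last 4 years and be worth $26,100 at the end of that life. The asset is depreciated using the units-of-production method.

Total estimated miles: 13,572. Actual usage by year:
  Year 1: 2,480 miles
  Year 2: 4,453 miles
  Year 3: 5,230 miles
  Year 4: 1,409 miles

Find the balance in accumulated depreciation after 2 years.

$152,526

Depreciable base = $324,684 − $26,100 = $298,584.
Rate = $298,584 / 13,572 miles = $22 per mile.
Year 1: 2,480 × $22 = $54,560. Book value $270,124.
Year 2: 4,453 × $22 = $97,966. Book value $172,158.
Accumulated through year 2 = $324,684 − $172,158 = $152,526.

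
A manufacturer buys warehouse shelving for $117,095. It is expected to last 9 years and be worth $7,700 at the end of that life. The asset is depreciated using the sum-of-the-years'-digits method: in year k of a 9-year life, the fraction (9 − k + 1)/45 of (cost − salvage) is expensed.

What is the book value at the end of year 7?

$14,993

Depreciable base = $117,095 − $7,700 = $109,395.
Sum of the years' digits = 9+8+7+6+5+4+3+2+1 = 45.
Year 1: $109,395 × 9/45 = $21,879. Book value $95,216.
Year 2: $109,395 × 8/45 = $19,448. Book value $75,768.
Year 3: $109,395 × 7/45 = $17,017. Book value $58,751.
Year 4: $109,395 × 6/45 = $14,586. Book value $44,165.
Year 5: $109,395 × 5/45 = $12,155. Book value $32,010.
Year 6: $109,395 × 4/45 = $9,724. Book value $22,286.
Year 7: $109,395 × 3/45 = $7,293. Book value $14,993.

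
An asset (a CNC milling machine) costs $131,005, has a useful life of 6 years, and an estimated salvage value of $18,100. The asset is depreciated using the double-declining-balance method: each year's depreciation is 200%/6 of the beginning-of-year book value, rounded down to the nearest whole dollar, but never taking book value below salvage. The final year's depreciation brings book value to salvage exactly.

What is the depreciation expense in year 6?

$0

Depreciable base = $131,005 − $18,100 = $112,905.
Year 1: ⌊$131,005 × 200%/6⌋ = $43,668. Book value $87,337.
Year 2: ⌊$87,337 × 200%/6⌋ = $29,112. Book value $58,225.
Year 3: ⌊$58,225 × 200%/6⌋ = $19,408. Book value $38,817.
Year 4: ⌊$38,817 × 200%/6⌋ = $12,939. Book value $25,878.
Year 5: ⌊$25,878 × 200%/6⌋ = $8,626, capped at $7,778. Book value $18,100.
Year 6 (final): $18,100 − $18,100 = $0. Book value $18,100.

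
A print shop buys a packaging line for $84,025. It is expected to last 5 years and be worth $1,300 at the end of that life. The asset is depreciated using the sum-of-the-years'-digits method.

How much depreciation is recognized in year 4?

$11,030

Depreciable base = $84,025 − $1,300 = $82,725.
Sum of the years' digits = 5+4+3+2+1 = 15.
Year 1: $82,725 × 5/15 = $27,575. Book value $56,450.
Year 2: $82,725 × 4/15 = $22,060. Book value $34,390.
Year 3: $82,725 × 3/15 = $16,545. Book value $17,845.
Year 4: $82,725 × 2/15 = $11,030. Book value $6,815.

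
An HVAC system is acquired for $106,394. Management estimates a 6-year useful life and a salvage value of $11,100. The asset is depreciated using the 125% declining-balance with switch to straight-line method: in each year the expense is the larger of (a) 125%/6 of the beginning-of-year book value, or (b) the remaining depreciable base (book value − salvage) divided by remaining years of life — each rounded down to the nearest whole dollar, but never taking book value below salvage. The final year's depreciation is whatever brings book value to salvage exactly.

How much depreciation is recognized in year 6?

$13,896

Depreciable base = $106,394 − $11,100 = $95,294.
Year 1: DB = ⌊$106,394 × 125%/6⌋ = $22,165; SL = ⌊$95,294/6⌋ = $15,882 → take DB $22,165. Book value $84,229.
Year 2: DB = ⌊$84,229 × 125%/6⌋ = $17,547; SL = ⌊$73,129/5⌋ = $14,625 → take DB $17,547. Book value $66,682.
Year 3: DB = ⌊$66,682 × 125%/6⌋ = $13,892; SL = ⌊$55,582/4⌋ = $13,895 → take SL $13,895. Book value $52,787.
Year 4: DB = ⌊$52,787 × 125%/6⌋ = $10,997; SL = ⌊$41,687/3⌋ = $13,895 → take SL $13,895. Book value $38,892.
Year 5: DB = ⌊$38,892 × 125%/6⌋ = $8,102; SL = ⌊$27,792/2⌋ = $13,896 → take SL $13,896. Book value $24,996.
Year 6 (final): $24,996 − $11,100 = $13,896. Book value $11,100.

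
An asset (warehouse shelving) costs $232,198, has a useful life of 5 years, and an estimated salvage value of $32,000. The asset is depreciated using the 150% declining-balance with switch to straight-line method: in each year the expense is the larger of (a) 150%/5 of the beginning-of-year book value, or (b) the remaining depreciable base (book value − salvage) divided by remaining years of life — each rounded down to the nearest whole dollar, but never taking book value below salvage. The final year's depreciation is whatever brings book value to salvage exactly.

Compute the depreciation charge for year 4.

$23,893

Depreciable base = $232,198 − $32,000 = $200,198.
Year 1: DB = ⌊$232,198 × 150%/5⌋ = $69,659; SL = ⌊$200,198/5⌋ = $40,039 → take DB $69,659. Book value $162,539.
Year 2: DB = ⌊$162,539 × 150%/5⌋ = $48,761; SL = ⌊$130,539/4⌋ = $32,634 → take DB $48,761. Book value $113,778.
Year 3: DB = ⌊$113,778 × 150%/5⌋ = $34,133; SL = ⌊$81,778/3⌋ = $27,259 → take DB $34,133. Book value $79,645.
Year 4: DB = ⌊$79,645 × 150%/5⌋ = $23,893; SL = ⌊$47,645/2⌋ = $23,822 → take DB $23,893. Book value $55,752.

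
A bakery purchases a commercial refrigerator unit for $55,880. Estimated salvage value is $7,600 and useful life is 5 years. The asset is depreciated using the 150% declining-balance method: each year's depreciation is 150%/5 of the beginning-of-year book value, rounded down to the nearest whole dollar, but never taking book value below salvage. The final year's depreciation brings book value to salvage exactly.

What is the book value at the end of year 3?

Depreciable base = $55,880 − $7,600 = $48,280.
Year 1: ⌊$55,880 × 150%/5⌋ = $16,764. Book value $39,116.
Year 2: ⌊$39,116 × 150%/5⌋ = $11,734. Book value $27,382.
Year 3: ⌊$27,382 × 150%/5⌋ = $8,214. Book value $19,168.

$19,168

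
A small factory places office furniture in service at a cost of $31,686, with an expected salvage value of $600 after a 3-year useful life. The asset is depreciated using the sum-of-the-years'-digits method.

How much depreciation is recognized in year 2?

$10,362

Depreciable base = $31,686 − $600 = $31,086.
Sum of the years' digits = 3+2+1 = 6.
Year 1: $31,086 × 3/6 = $15,543. Book value $16,143.
Year 2: $31,086 × 2/6 = $10,362. Book value $5,781.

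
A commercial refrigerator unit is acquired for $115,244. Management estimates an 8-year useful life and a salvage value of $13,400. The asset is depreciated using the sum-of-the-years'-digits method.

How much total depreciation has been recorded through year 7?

Depreciable base = $115,244 − $13,400 = $101,844.
Sum of the years' digits = 8+7+6+5+4+3+2+1 = 36.
Year 1: $101,844 × 8/36 = $22,632. Book value $92,612.
Year 2: $101,844 × 7/36 = $19,803. Book value $72,809.
Year 3: $101,844 × 6/36 = $16,974. Book value $55,835.
Year 4: $101,844 × 5/36 = $14,145. Book value $41,690.
Year 5: $101,844 × 4/36 = $11,316. Book value $30,374.
Year 6: $101,844 × 3/36 = $8,487. Book value $21,887.
Year 7: $101,844 × 2/36 = $5,658. Book value $16,229.
Accumulated through year 7 = $115,244 − $16,229 = $99,015.

$99,015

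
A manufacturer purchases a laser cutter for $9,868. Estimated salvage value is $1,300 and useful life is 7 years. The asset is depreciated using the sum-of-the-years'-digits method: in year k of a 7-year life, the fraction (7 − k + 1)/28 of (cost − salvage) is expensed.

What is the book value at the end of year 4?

Depreciable base = $9,868 − $1,300 = $8,568.
Sum of the years' digits = 7+6+5+4+3+2+1 = 28.
Year 1: $8,568 × 7/28 = $2,142. Book value $7,726.
Year 2: $8,568 × 6/28 = $1,836. Book value $5,890.
Year 3: $8,568 × 5/28 = $1,530. Book value $4,360.
Year 4: $8,568 × 4/28 = $1,224. Book value $3,136.

$3,136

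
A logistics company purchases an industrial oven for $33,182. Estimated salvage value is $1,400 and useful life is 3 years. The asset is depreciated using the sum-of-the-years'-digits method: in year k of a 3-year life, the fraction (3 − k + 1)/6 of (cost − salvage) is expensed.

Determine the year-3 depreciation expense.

$5,297

Depreciable base = $33,182 − $1,400 = $31,782.
Sum of the years' digits = 3+2+1 = 6.
Year 1: $31,782 × 3/6 = $15,891. Book value $17,291.
Year 2: $31,782 × 2/6 = $10,594. Book value $6,697.
Year 3: $31,782 × 1/6 = $5,297. Book value $1,400.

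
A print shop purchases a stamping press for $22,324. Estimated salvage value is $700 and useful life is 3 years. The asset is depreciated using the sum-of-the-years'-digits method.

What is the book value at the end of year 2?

$4,304

Depreciable base = $22,324 − $700 = $21,624.
Sum of the years' digits = 3+2+1 = 6.
Year 1: $21,624 × 3/6 = $10,812. Book value $11,512.
Year 2: $21,624 × 2/6 = $7,208. Book value $4,304.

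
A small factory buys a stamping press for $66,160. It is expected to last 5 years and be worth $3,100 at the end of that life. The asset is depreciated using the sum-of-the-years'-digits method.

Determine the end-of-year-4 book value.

Depreciable base = $66,160 − $3,100 = $63,060.
Sum of the years' digits = 5+4+3+2+1 = 15.
Year 1: $63,060 × 5/15 = $21,020. Book value $45,140.
Year 2: $63,060 × 4/15 = $16,816. Book value $28,324.
Year 3: $63,060 × 3/15 = $12,612. Book value $15,712.
Year 4: $63,060 × 2/15 = $8,408. Book value $7,304.

$7,304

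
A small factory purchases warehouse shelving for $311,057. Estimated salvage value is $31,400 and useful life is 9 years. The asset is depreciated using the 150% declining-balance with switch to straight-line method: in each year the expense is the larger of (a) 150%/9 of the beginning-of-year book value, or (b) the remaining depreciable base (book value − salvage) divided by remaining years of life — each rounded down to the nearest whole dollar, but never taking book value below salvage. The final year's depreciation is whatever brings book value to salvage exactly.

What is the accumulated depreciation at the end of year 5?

$186,048

Depreciable base = $311,057 − $31,400 = $279,657.
Year 1: DB = ⌊$311,057 × 150%/9⌋ = $51,842; SL = ⌊$279,657/9⌋ = $31,073 → take DB $51,842. Book value $259,215.
Year 2: DB = ⌊$259,215 × 150%/9⌋ = $43,202; SL = ⌊$227,815/8⌋ = $28,476 → take DB $43,202. Book value $216,013.
Year 3: DB = ⌊$216,013 × 150%/9⌋ = $36,002; SL = ⌊$184,613/7⌋ = $26,373 → take DB $36,002. Book value $180,011.
Year 4: DB = ⌊$180,011 × 150%/9⌋ = $30,001; SL = ⌊$148,611/6⌋ = $24,768 → take DB $30,001. Book value $150,010.
Year 5: DB = ⌊$150,010 × 150%/9⌋ = $25,001; SL = ⌊$118,610/5⌋ = $23,722 → take DB $25,001. Book value $125,009.
Accumulated through year 5 = $311,057 − $125,009 = $186,048.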